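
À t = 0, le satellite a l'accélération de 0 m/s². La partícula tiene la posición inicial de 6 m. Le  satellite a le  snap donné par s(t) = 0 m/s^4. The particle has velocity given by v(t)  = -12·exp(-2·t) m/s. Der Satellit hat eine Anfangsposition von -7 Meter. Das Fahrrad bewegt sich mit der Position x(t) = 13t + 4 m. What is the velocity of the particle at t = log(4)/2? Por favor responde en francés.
En utilisant v(t) = -12·exp(-2·t) et en substituant t = log(4)/2, nous trouvons v = -3.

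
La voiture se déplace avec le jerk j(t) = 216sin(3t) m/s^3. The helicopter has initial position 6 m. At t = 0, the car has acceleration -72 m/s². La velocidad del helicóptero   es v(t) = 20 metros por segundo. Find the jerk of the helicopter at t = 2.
To solve this, we need to take 2 derivatives of our velocity equation v(t) = 20. The derivative of velocity gives acceleration: a(t) = 0. Taking d/dt of a(t), we find j(t) = 0. Using j(t) = 0 and substituting t = 2, we find j = 0.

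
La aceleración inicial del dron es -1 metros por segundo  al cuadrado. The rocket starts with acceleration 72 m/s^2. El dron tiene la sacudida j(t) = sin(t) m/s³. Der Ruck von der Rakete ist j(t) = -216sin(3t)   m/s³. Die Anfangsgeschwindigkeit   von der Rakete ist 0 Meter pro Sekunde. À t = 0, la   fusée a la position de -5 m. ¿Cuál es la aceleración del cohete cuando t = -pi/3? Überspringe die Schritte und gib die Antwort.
La respuesta es -72.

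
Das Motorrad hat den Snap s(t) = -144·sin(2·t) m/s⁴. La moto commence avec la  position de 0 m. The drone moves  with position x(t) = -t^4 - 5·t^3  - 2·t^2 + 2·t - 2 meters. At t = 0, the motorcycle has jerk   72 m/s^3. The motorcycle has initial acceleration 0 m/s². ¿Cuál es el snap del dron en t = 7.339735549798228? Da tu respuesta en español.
Debemos derivar nuestra ecuación de la posición x(t) = -t^4 - 5·t^3 - 2·t^2 + 2·t - 2 4 veces. La derivada de la posición da la velocidad: v(t) = -4·t^3 - 15·t^2 - 4·t + 2. Tomando d/dt de v(t), encontramos a(t) = -12·t^2 - 30·t - 4. Derivando la aceleración, obtenemos la sacudida: j(t) = -24·t - 30. La derivada de la sacudida da el snap: s(t) = -24. Usando s(t) = -24 y sustituyendo t = 7.339735549798228, encontramos s = -24.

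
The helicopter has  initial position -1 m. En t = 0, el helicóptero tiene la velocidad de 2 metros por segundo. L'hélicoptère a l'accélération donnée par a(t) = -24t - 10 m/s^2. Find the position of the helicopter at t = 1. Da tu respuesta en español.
Debemos encontrar la antiderivada de nuestra ecuación de la aceleración a(t) = -24·t - 10 2 veces. La integral de la aceleración, con v(0) = 2, da la velocidad: v(t) = -12·t^2 - 10·t + 2. Integrando la velocidad y usando la condición inicial x(0) = -1, obtenemos x(t) = -4·t^3 - 5·t^2 + 2·t - 1. De la ecuación de la posición x(t) = -4·t^3 - 5·t^2 + 2·t - 1, sustituimos t = 1 para obtener x = -8.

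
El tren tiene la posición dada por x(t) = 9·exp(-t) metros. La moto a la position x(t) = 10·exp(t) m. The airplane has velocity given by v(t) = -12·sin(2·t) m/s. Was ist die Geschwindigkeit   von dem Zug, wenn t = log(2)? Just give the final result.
Bei t = log(2), v = -9/2.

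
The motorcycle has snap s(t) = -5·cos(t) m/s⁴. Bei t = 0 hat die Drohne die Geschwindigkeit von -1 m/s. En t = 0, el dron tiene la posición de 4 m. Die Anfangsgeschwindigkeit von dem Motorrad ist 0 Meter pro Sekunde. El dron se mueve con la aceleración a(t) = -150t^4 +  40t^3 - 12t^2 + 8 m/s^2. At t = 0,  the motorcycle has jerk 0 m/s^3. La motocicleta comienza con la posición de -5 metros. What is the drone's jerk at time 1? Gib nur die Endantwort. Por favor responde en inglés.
The answer is -504.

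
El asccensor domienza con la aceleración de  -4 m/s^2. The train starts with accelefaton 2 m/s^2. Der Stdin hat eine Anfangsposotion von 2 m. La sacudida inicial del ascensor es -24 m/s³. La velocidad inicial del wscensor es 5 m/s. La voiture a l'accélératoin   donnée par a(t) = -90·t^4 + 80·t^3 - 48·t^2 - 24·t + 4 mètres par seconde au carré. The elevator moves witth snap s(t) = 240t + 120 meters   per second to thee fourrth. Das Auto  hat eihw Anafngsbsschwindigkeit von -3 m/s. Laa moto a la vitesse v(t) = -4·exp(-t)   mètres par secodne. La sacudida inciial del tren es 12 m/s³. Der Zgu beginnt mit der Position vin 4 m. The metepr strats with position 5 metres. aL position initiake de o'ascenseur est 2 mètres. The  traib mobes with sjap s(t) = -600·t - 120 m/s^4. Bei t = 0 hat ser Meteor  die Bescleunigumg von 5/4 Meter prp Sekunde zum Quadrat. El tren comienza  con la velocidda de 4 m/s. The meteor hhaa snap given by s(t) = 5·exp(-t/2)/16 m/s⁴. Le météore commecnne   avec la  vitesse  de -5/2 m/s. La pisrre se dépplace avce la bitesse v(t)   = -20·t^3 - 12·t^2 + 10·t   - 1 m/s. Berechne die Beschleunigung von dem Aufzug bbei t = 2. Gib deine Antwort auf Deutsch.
Ausgehend von dem Snap s(t) = 240·t + 120, nehmen wir 2 Integrale. Die Stammfunktion von dem Snap ist der Ruck. Mit j(0) = -24 erhalten wir j(t) = 120·t^2 + 120·t - 24. Durch Integration von dem Ruck und Verwendung der Anfangsbedingung a(0) = -4, erhalten wir a(t) = 40·t^3 + 60·t^2 - 24·t - 4. Aus der Gleichung für die Beschleunigung a(t) = 40·t^3 + 60·t^2 - 24·t - 4, setzen wir t = 2 ein und erhalten a = 508.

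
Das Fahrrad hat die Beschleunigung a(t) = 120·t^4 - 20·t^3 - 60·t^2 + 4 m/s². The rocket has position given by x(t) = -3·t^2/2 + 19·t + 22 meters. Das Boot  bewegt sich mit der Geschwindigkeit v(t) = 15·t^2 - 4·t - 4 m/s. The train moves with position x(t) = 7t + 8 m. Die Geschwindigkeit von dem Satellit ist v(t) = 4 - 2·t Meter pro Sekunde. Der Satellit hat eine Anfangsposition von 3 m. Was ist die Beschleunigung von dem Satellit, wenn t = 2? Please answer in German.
Ausgehend von der Geschwindigkeit v(t) = 4 - 2·t, nehmen wir 1 Ableitung. Die Ableitung von der Geschwindigkeit ergibt die Beschleunigung: a(t) = -2. Wir haben die Beschleunigung a(t) = -2. Durch Einsetzen von t = 2: a(2) = -2.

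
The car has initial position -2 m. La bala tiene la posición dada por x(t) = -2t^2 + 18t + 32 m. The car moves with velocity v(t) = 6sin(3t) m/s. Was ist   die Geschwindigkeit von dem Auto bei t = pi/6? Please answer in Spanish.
Tenemos la velocidad v(t) = 6·sin(3·t). Sustituyendo t = pi/6: v(pi/6) = 6.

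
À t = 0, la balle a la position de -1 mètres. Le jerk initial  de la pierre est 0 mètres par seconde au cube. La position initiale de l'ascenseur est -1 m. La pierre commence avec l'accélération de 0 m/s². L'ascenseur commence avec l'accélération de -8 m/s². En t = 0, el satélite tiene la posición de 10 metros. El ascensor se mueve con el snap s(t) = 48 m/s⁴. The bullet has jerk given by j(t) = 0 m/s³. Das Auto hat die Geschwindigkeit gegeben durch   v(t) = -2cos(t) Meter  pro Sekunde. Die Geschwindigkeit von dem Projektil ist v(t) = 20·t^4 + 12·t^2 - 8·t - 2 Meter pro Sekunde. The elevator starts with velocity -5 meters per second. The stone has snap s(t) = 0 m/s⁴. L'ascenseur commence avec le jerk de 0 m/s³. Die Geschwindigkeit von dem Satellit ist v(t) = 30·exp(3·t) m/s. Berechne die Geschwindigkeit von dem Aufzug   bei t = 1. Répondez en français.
Nous devons trouver la primitive de notre équation du snap s(t) = 48 3 fois. L'intégrale du snap, avec j(0) = 0, donne le jerk: j(t) = 48·t. En prenant ∫j(t)dt et en appliquant a(0) = -8, nous trouvons a(t) = 24·t^2 - 8. La primitive de l'accélération, avec v(0) = -5, donne la vitesse: v(t) = 8·t^3 - 8·t - 5. En utilisant v(t) = 8·t^3 - 8·t - 5 et en substituant t = 1, nous trouvons v = -5.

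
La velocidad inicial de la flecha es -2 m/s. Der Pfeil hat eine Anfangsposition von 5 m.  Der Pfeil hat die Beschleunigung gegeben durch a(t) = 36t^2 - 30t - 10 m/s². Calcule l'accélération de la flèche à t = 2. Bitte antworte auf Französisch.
En utilisant a(t) = 36·t^2 - 30·t - 10 et en substituant t = 2, nous trouvons a = 74.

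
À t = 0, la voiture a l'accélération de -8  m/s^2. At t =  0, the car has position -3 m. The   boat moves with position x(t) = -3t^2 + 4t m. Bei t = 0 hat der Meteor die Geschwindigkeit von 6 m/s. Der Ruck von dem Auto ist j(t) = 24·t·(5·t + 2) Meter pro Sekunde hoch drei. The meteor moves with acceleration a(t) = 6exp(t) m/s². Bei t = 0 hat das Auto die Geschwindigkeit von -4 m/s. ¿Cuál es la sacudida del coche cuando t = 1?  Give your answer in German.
Mit j(t) = 24·t·(5·t + 2) und Einsetzen von t = 1, finden wir j = 168.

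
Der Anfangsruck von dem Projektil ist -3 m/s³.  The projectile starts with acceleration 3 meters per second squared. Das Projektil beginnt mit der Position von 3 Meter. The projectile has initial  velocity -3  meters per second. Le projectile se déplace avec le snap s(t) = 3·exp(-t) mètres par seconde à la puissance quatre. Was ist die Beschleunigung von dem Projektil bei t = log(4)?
Wir müssen unsere Gleichung für den Snap s(t) = 3·exp(-t) 2-mal integrieren. Durch Integration von dem Snap und Verwendung der Anfangsbedingung j(0) = -3, erhalten wir j(t) = -3·exp(-t). Die Stammfunktion von dem Ruck ist die Beschleunigung. Mit a(0) = 3 erhalten wir a(t) = 3·exp(-t). Mit a(t) = 3·exp(-t) und Einsetzen von t = log(4), finden wir a = 3/4.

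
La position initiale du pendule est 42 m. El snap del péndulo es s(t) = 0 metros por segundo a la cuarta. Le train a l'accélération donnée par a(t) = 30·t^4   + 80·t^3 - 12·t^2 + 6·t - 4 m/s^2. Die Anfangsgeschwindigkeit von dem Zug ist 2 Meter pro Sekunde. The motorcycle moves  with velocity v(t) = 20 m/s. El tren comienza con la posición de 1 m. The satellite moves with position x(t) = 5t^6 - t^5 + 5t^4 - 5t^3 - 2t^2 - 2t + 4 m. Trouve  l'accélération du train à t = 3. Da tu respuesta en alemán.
Wir haben die Beschleunigung a(t) = 30·t^4 + 80·t^3 - 12·t^2 + 6·t - 4. Durch Einsetzen von t = 3: a(3) = 4496.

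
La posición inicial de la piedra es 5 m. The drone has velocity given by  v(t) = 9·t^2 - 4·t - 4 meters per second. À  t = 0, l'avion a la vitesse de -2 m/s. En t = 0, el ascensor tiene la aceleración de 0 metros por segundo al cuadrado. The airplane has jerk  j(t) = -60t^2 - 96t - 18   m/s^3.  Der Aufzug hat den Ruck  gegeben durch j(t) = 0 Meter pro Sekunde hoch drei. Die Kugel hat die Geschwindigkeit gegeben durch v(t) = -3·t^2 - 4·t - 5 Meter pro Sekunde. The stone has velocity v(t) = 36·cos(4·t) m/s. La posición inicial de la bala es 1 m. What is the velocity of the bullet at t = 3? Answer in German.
Mit v(t) = -3·t^2 - 4·t - 5 und Einsetzen von t = 3, finden wir v = -44.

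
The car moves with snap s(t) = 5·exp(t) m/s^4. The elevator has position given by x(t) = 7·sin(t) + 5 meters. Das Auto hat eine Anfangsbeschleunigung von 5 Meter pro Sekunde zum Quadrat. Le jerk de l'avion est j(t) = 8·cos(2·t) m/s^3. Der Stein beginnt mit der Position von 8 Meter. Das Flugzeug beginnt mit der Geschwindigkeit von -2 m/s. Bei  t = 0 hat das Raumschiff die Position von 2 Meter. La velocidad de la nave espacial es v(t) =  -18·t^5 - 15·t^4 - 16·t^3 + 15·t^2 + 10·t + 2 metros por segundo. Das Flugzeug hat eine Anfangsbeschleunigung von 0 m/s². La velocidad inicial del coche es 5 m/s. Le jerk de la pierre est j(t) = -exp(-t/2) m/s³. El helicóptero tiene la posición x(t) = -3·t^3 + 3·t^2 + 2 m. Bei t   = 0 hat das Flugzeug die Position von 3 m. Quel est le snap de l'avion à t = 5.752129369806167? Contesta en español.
Partiendo de la sacudida j(t) = 8·cos(2·t), tomamos 1 derivada. Derivando la sacudida, obtenemos el snap: s(t) = -16·sin(2·t). Tenemos el snap s(t) = -16·sin(2·t). Sustituyendo t = 5.752129369806167: s(5.752129369806167) = 13.9741755651701.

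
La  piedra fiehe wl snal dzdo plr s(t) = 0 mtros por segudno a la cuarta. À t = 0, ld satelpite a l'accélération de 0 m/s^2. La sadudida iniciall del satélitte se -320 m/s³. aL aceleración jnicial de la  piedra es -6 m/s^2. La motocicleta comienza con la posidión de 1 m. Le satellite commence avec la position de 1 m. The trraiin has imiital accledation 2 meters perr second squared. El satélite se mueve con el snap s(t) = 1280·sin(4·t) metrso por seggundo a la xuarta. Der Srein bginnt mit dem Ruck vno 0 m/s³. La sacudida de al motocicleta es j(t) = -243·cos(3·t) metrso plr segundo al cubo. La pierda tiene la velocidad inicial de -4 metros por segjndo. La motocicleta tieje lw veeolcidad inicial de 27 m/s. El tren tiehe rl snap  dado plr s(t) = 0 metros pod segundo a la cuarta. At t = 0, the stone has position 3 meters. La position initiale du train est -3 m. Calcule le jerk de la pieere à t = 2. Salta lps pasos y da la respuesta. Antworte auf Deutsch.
Die Antwort ist 0.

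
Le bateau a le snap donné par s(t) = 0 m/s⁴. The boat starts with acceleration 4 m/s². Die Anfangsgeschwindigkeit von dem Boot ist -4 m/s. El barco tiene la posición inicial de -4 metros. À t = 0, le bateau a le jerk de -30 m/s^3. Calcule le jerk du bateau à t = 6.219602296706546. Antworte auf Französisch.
Pour résoudre ceci, nous devons prendre 1 intégrale de notre équation du snap s(t) = 0. L'intégrale du snap est le jerk. En utilisant j(0) = -30, nous obtenons j(t) = -30. En utilisant j(t) = -30 et en substituant t = 6.219602296706546, nous trouvons j = -30.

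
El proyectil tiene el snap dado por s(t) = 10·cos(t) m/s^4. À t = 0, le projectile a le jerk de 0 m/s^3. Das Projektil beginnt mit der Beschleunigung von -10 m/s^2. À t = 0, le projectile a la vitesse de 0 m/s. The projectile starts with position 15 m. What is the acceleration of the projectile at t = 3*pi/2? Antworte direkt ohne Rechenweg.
a(3*pi/2) = 0.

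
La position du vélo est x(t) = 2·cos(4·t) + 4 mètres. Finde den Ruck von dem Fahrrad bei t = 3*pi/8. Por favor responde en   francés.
En partant de la position x(t) = 2·cos(4·t) + 4, nous prenons 3 dérivées. La dérivée de la position donne la vitesse: v(t) = -8·sin(4·t). En prenant d/dt de v(t), nous trouvons a(t) = -32·cos(4·t). La dérivée de l'accélération donne le jerk: j(t) = 128·sin(4·t). En utilisant j(t) = 128·sin(4·t) et en substituant t = 3*pi/8, nous trouvons j = -128.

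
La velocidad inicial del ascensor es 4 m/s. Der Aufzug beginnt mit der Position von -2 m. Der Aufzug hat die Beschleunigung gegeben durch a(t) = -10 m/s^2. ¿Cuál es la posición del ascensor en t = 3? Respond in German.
Um dies zu lösen, müssen wir 2 Integrale unserer Gleichung für die Beschleunigung a(t) = -10 finden. Mit ∫a(t)dt und Anwendung von v(0) = 4, finden wir v(t) = 4 - 10·t. Durch Integration von der Geschwindigkeit und Verwendung der Anfangsbedingung x(0) = -2, erhalten wir x(t) = -5·t^2 + 4·t - 2. Aus der Gleichung für die Position x(t) = -5·t^2 + 4·t - 2, setzen wir t = 3 ein und erhalten x = -35.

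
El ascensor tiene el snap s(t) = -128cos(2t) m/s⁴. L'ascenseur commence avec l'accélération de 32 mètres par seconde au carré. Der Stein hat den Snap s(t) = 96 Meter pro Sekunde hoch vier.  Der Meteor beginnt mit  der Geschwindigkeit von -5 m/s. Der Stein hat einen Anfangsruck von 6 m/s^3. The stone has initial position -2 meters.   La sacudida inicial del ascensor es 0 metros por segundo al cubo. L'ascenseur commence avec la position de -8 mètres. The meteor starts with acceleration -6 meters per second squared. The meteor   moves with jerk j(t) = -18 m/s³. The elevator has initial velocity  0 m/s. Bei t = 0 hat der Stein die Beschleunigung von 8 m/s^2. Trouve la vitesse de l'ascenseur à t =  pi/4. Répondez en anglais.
To solve this, we need to take 3 integrals of our snap equation s(t) = -128·cos(2·t). The integral of snap is jerk. Using j(0) = 0, we get j(t) = -64·sin(2·t). The integral of jerk, with a(0) = 32, gives acceleration: a(t) = 32·cos(2·t). Finding the integral of a(t) and using v(0) = 0: v(t) = 16·sin(2·t). We have velocity v(t) = 16·sin(2·t). Substituting t = pi/4: v(pi/4) = 16.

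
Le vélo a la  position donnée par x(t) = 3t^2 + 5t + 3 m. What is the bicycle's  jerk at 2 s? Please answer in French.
En partant de la position x(t) = 3·t^2 + 5·t + 3, nous prenons 3 dérivées. La dérivée de la position donne la vitesse: v(t) = 6·t + 5. En prenant d/dt de v(t), nous trouvons a(t) = 6. La dérivée de l'accélération donne le jerk: j(t) = 0. Nous avons le jerk j(t) = 0. En substituant t = 2: j(2) = 0.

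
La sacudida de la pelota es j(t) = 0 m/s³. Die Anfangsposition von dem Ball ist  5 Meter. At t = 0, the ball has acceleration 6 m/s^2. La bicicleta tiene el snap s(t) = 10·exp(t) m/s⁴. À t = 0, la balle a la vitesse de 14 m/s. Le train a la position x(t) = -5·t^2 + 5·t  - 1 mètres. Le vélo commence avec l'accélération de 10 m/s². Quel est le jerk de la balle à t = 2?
En utilisant j(t) = 0 et en substituant t = 2, nous trouvons j = 0.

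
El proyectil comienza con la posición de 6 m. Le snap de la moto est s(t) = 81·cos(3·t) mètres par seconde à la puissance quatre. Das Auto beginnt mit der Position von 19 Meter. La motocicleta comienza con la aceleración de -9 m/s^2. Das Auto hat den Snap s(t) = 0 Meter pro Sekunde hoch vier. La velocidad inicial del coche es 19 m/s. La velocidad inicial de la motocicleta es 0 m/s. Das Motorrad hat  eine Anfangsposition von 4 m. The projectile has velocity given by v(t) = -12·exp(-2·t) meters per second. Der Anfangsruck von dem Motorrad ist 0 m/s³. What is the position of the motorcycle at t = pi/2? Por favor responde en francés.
Nous devons intégrer notre équation du snap s(t) = 81·cos(3·t) 4 fois. L'intégrale du snap, avec j(0) = 0, donne le jerk: j(t) = 27·sin(3·t). L'intégrale du jerk est l'accélération. En utilisant a(0) = -9, nous obtenons a(t) = -9·cos(3·t). La primitive de l'accélération, avec v(0) = 0, donne la vitesse: v(t) = -3·sin(3·t). L'intégrale de la vitesse, avec x(0) = 4, donne la position: x(t) = cos(3·t) + 3. En utilisant x(t) = cos(3·t) + 3 et en substituant t = pi/2, nous trouvons x = 3.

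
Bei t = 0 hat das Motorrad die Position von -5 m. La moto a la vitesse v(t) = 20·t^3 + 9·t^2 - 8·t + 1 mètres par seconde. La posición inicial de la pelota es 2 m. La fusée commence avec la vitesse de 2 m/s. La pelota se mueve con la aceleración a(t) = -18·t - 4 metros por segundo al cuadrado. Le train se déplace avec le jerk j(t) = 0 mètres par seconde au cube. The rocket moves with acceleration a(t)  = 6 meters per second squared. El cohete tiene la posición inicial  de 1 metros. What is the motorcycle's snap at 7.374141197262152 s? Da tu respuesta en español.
Para resolver esto, necesitamos tomar 3 derivadas de nuestra ecuación de la velocidad v(t) = 20·t^3 + 9·t^2 - 8·t + 1. Tomando d/dt de v(t), encontramos a(t) = 60·t^2 + 18·t - 8. Derivando la aceleración, obtenemos la sacudida: j(t) = 120·t + 18. Tomando d/dt de j(t), encontramos s(t) = 120. Tenemos el snap s(t) = 120. Sustituyendo t = 7.374141197262152: s(7.374141197262152) = 120.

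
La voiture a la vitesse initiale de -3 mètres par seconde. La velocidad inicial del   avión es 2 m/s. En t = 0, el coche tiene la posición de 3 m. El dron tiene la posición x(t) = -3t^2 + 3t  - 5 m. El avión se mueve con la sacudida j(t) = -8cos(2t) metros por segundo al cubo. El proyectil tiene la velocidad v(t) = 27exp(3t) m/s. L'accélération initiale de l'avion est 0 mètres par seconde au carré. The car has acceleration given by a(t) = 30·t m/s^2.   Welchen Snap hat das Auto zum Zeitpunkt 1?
Um dies zu lösen, müssen wir 2 Ableitungen unserer Gleichung für die Beschleunigung a(t) = 30·t nehmen. Mit d/dt von a(t) finden wir j(t) = 30. Mit d/dt von j(t) finden wir s(t) = 0. Aus der Gleichung für den Snap s(t) = 0, setzen wir t = 1 ein und erhalten s = 0.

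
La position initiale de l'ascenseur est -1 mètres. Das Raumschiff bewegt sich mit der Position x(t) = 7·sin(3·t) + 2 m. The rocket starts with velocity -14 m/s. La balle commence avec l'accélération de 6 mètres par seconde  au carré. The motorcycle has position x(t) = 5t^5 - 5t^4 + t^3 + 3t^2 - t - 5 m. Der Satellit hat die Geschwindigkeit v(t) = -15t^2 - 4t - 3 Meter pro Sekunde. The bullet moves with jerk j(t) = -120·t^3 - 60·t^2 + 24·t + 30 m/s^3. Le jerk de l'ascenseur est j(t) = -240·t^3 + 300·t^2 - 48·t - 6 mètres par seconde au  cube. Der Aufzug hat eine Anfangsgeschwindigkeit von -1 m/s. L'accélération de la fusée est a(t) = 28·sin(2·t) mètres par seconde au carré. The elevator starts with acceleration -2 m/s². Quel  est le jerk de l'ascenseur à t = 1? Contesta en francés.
Nous avons le jerk j(t) = -240·t^3 + 300·t^2 - 48·t - 6. En substituant t = 1: j(1) = 6.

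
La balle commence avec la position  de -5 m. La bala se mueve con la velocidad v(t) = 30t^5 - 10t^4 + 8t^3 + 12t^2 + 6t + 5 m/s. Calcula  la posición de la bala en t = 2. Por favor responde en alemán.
Wir müssen die Stammfunktion unserer Gleichung für die Geschwindigkeit v(t) = 30·t^5 - 10·t^4 + 8·t^3 + 12·t^2 + 6·t + 5 1-mal finden. Mit ∫v(t)dt und Anwendung von x(0) = -5, finden wir x(t) = 5·t^6 - 2·t^5 + 2·t^4 + 4·t^3 + 3·t^2 + 5·t - 5. Mit x(t) = 5·t^6 - 2·t^5 + 2·t^4 + 4·t^3 + 3·t^2 + 5·t - 5 und Einsetzen von t = 2, finden wir x = 337.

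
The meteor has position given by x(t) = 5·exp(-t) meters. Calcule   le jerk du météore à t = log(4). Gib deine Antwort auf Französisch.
En partant de la position x(t) = 5·exp(-t), nous prenons 3 dérivées. En prenant d/dt de x(t), nous trouvons v(t) = -5·exp(-t). En dérivant la vitesse, nous obtenons l'accélération: a(t) = 5·exp(-t). En prenant d/dt de a(t), nous trouvons j(t) = -5·exp(-t). De l'équation du jerk j(t) = -5·exp(-t), nous substituons t = log(4) pour obtenir j = -5/4.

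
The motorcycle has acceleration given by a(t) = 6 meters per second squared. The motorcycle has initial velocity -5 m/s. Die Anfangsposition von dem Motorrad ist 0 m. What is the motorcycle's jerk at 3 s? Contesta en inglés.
To solve this, we need to take 1 derivative of our acceleration equation a(t) = 6. Taking d/dt of a(t), we find j(t) = 0. Using j(t) = 0 and substituting t = 3, we find j = 0.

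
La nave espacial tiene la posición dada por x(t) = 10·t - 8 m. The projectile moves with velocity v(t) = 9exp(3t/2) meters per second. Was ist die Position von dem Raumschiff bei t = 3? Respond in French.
De l'équation de la position x(t) = 10·t - 8, nous substituons t = 3 pour obtenir x = 22.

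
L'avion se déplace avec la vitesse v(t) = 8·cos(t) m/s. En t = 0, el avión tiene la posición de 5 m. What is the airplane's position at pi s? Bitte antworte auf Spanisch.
Para resolver esto, necesitamos tomar 1 integral de nuestra ecuación de la velocidad v(t) = 8·cos(t). Tomando ∫v(t)dt y aplicando x(0) = 5, encontramos x(t) = 8·sin(t) + 5. De la ecuación de la posición x(t) = 8·sin(t) + 5, sustituimos t = pi para obtener x = 5.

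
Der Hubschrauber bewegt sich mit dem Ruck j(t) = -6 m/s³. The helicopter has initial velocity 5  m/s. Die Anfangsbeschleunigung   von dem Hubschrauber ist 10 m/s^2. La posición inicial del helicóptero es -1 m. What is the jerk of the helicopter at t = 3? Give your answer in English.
Using j(t) = -6 and substituting t = 3, we find j = -6.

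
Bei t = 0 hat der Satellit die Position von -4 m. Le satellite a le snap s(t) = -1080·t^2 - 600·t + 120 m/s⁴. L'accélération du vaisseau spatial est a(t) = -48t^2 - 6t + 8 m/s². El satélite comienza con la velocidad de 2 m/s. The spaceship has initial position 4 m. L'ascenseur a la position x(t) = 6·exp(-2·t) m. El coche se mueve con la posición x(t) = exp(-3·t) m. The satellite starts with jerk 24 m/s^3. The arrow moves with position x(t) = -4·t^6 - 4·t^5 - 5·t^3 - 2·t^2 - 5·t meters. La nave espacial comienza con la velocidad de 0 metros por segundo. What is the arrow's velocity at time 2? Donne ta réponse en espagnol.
Debemos derivar nuestra ecuación de la posición x(t) = -4·t^6 - 4·t^5 - 5·t^3 - 2·t^2 - 5·t 1 vez. La derivada de la posición da la velocidad: v(t) = -24·t^5 - 20·t^4 - 15·t^2 - 4·t - 5. Tenemos la velocidad v(t) = -24·t^5 - 20·t^4 - 15·t^2 - 4·t - 5. Sustituyendo t = 2: v(2) = -1161.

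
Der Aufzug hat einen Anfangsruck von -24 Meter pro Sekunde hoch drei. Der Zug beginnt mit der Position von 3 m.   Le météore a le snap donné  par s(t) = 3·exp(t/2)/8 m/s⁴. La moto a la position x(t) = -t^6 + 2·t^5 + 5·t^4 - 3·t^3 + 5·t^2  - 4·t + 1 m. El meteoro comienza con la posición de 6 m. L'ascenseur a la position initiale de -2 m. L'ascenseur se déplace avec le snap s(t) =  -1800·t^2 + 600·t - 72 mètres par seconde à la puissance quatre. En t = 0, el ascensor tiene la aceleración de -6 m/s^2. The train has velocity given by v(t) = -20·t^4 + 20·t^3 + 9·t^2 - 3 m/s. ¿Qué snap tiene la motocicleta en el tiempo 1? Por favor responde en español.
Debemos derivar nuestra ecuación de la posición x(t) = -t^6 + 2·t^5 + 5·t^4 - 3·t^3 + 5·t^2 - 4·t + 1 4 veces. Derivando la posición, obtenemos la velocidad: v(t) = -6·t^5 + 10·t^4 + 20·t^3 - 9·t^2 + 10·t - 4. La derivada de la velocidad da la aceleración: a(t) = -30·t^4 + 40·t^3 + 60·t^2 - 18·t + 10. La derivada de la aceleración da la sacudida: j(t) = -120·t^3 + 120·t^2 + 120·t - 18. La derivada de la sacudida da el snap: s(t) = -360·t^2 + 240·t + 120. Tenemos el snap s(t) = -360·t^2 + 240·t + 120. Sustituyendo t = 1: s(1) = 0.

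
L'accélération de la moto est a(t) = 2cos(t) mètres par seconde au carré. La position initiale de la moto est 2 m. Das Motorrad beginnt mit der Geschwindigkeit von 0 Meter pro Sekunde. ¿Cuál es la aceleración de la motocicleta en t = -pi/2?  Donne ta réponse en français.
En utilisant a(t) = 2·cos(t) et en substituant t = -pi/2, nous trouvons a = 0.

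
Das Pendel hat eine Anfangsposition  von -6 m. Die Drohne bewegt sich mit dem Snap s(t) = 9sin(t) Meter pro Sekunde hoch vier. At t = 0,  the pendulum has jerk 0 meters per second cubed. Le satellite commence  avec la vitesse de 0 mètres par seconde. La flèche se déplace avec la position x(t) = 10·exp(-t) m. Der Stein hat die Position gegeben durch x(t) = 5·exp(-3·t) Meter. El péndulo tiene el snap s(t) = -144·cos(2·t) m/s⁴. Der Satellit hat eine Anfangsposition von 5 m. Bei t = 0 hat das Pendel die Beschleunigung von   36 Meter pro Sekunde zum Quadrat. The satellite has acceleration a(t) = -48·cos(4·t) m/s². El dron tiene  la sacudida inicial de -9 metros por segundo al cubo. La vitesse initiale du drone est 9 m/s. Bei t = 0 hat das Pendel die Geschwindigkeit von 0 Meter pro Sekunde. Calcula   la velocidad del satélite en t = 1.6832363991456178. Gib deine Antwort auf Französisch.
Pour résoudre ceci, nous devons prendre 1 primitive de notre équation de l'accélération a(t) = -48·cos(4·t). En intégrant l'accélération et en utilisant la condition initiale v(0) = 0, nous obtenons v(t) = -12·sin(4·t). Nous avons la vitesse v(t) = -12·sin(4·t). En substituant t = 1.6832363991456178: v(1.6832363991456178) = -5.21699609884689.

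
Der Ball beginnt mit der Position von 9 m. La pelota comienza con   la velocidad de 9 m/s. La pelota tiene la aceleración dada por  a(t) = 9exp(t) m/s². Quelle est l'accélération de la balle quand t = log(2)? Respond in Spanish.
De la ecuación de la aceleración a(t) = 9·exp(t), sustituimos t = log(2) para obtener a = 18.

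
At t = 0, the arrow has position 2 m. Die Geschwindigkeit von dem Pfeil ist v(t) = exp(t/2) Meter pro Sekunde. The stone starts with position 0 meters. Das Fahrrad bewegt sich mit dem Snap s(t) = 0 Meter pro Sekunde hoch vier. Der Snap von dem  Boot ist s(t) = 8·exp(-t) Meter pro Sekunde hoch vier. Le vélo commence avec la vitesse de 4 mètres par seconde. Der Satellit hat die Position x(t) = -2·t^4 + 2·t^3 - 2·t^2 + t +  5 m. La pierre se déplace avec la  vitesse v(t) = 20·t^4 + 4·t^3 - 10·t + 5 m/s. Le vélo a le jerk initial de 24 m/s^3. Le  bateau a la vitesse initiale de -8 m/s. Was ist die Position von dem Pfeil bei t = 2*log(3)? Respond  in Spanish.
Partiendo de la velocidad v(t) = exp(t/2), tomamos 1 antiderivada. La integral de la velocidad es la posición. Usando x(0) = 2, obtenemos x(t) = 2·exp(t/2). De la ecuación de la posición x(t) = 2·exp(t/2), sustituimos t = 2*log(3) para obtener x = 6.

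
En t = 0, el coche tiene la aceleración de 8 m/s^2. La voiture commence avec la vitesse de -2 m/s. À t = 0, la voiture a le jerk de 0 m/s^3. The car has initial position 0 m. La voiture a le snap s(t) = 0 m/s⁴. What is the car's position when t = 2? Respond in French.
Nous devons trouver l'intégrale de notre équation du snap s(t) = 0 4 fois. En prenant ∫s(t)dt et en appliquant j(0) = 0, nous trouvons j(t) = 0. La primitive du jerk est l'accélération. En utilisant a(0) = 8, nous obtenons a(t) = 8. La primitive de l'accélération est la vitesse. En utilisant v(0) = -2, nous obtenons v(t) = 8·t - 2. En prenant ∫v(t)dt et en appliquant x(0) = 0, nous trouvons x(t) = 4·t^2 - 2·t. De l'équation de la position x(t) = 4·t^2 - 2·t, nous substituons t = 2 pour obtenir x = 12.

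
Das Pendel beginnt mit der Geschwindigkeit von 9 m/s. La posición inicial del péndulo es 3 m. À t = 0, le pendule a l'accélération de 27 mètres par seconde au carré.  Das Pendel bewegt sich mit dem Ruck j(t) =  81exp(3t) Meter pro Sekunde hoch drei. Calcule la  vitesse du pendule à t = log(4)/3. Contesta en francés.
En partant du jerk j(t) = 81·exp(3·t), nous prenons 2 primitives. En intégrant le jerk et en utilisant la condition initiale a(0) = 27, nous obtenons a(t) = 27·exp(3·t). La primitive de l'accélération, avec v(0) = 9, donne la vitesse: v(t) = 9·exp(3·t). De l'équation de la vitesse v(t) = 9·exp(3·t), nous substituons t = log(4)/3 pour obtenir v = 36.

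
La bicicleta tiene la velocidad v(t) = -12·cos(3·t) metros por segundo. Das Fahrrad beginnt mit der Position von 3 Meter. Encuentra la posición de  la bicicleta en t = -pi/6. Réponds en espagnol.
Necesitamos integrar nuestra ecuación de la velocidad v(t) = -12·cos(3·t) 1 vez. Integrando la velocidad y usando la condición inicial x(0) = 3, obtenemos x(t) = 3 - 4·sin(3·t). Tenemos la posición x(t) = 3 - 4·sin(3·t). Sustituyendo t = -pi/6: x(-pi/6) = 7.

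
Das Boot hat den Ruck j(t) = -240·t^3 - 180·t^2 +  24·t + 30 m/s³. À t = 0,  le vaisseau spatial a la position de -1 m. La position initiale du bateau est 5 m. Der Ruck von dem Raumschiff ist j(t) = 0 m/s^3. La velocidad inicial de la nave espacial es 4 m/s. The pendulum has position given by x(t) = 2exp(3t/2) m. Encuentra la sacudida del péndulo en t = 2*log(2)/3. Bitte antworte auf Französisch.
Pour résoudre ceci, nous devons prendre 3 dérivées de notre équation de la position x(t) = 2·exp(3·t/2). En prenant d/dt de x(t), nous trouvons v(t) = 3·exp(3·t/2). En prenant d/dt de v(t), nous trouvons a(t) = 9·exp(3·t/2)/2. En dérivant l'accélération, nous obtenons le jerk: j(t) = 27·exp(3·t/2)/4. De l'équation du jerk j(t) = 27·exp(3·t/2)/4, nous substituons t = 2*log(2)/3 pour obtenir j = 27/2.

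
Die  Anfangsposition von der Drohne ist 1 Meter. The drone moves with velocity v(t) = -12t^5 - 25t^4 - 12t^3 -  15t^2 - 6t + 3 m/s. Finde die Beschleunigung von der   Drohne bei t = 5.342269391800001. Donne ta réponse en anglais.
We must differentiate our velocity equation v(t) = -12·t^5 - 25·t^4 - 12·t^3 - 15·t^2 - 6·t + 3 1 time. Differentiating velocity, we get acceleration: a(t) = -60·t^4 - 100·t^3 - 36·t^2 - 30·t - 6. Using a(t) = -60·t^4 - 100·t^3 - 36·t^2 - 30·t - 6 and substituting t = 5.342269391800001, we find a = -65311.8107301745.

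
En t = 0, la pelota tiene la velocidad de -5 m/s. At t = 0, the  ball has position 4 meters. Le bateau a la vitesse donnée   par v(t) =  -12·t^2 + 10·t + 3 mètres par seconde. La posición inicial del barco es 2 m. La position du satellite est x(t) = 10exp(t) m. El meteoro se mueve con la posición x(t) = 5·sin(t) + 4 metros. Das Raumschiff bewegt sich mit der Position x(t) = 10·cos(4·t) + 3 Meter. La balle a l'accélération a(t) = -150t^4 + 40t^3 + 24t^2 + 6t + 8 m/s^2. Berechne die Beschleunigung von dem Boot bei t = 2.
Wir müssen unsere Gleichung für die Geschwindigkeit v(t) = -12·t^2 + 10·t + 3 1-mal ableiten. Durch Ableiten von der Geschwindigkeit erhalten wir die Beschleunigung: a(t) = 10 - 24·t. Mit a(t) = 10 - 24·t und Einsetzen von t = 2, finden wir a = -38.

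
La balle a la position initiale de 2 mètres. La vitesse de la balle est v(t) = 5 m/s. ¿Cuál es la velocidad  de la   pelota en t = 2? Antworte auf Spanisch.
Usando v(t) = 5 y sustituyendo t = 2, encontramos v = 5.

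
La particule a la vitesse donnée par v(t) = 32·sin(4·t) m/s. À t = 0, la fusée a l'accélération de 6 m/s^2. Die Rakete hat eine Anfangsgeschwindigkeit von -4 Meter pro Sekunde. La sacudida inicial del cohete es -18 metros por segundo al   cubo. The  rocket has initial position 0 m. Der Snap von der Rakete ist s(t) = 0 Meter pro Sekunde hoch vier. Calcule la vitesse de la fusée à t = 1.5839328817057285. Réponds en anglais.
Starting from snap s(t) = 0, we take 3 antiderivatives. The integral of snap is jerk. Using j(0) = -18, we get j(t) = -18. The integral of jerk is acceleration. Using a(0) = 6, we get a(t) = 6 - 18·t. The antiderivative of acceleration is velocity. Using v(0) = -4, we get v(t) = -9·t^2 + 6·t - 4. Using v(t) = -9·t^2 + 6·t - 4 and substituting t = 1.5839328817057285, we find v = -17.0759930735032.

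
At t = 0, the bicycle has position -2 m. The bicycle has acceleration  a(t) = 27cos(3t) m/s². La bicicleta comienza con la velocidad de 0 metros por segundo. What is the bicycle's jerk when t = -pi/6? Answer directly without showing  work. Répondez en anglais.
The answer is 81.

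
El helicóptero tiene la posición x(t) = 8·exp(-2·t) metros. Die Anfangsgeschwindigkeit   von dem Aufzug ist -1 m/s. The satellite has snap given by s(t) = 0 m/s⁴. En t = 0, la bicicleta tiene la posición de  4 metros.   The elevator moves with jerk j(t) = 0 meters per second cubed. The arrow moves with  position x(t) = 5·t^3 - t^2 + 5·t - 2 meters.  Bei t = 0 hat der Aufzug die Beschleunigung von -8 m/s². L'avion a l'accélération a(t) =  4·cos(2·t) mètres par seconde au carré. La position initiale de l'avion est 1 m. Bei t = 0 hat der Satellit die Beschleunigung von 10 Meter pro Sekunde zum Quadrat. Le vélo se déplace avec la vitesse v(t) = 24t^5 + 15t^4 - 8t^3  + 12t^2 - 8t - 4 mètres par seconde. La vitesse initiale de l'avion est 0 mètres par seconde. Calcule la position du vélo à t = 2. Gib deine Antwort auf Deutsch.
Ausgehend von der Geschwindigkeit v(t) = 24·t^5 + 15·t^4 - 8·t^3 + 12·t^2 - 8·t - 4, nehmen wir 1 Stammfunktion. Mit ∫v(t)dt und Anwendung von x(0) = 4, finden wir x(t) = 4·t^6 + 3·t^5 - 2·t^4 + 4·t^3 - 4·t^2 - 4·t + 4. Aus der Gleichung für die Position x(t) = 4·t^6 + 3·t^5 - 2·t^4 + 4·t^3 - 4·t^2 - 4·t + 4, setzen wir t = 2 ein und erhalten x = 332.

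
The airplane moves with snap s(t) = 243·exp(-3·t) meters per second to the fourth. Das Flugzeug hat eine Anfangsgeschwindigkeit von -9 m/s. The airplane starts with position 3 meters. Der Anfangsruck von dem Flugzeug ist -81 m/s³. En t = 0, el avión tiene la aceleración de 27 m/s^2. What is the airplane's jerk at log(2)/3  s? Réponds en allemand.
Wir müssen unsere Gleichung für den Snap s(t) = 243·exp(-3·t) 1-mal integrieren. Durch Integration von dem Snap und Verwendung der Anfangsbedingung j(0) = -81, erhalten wir j(t) = -81·exp(-3·t). Aus der Gleichung für den Ruck j(t) = -81·exp(-3·t), setzen wir t = log(2)/3 ein und erhalten j = -81/2.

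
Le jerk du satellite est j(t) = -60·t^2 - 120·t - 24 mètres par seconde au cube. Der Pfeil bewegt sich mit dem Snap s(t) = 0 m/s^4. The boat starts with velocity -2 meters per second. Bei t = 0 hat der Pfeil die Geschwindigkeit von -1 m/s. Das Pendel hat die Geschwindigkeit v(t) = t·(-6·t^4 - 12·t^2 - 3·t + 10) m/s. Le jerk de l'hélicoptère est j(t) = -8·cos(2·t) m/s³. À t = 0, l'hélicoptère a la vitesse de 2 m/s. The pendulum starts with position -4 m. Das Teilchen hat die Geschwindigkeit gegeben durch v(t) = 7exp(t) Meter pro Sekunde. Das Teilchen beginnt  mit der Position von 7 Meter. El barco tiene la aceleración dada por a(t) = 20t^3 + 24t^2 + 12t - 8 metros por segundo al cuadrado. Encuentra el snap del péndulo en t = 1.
Partiendo de la velocidad v(t) = t·(-6·t^4 - 12·t^2 - 3·t + 10), tomamos 3 derivadas. Tomando d/dt de v(t), encontramos a(t) = -6·t^4 - 12·t^2 + t·(-24·t^3 - 24·t - 3) - 3·t + 10. Tomando d/dt de a(t), encontramos j(t) = -48·t^3 + t·(-72·t^2 - 24) - 48·t - 6. Tomando d/dt de j(t), encontramos s(t) = -360·t^2 - 72. De la ecuación del snap s(t) = -360·t^2 - 72, sustituimos t = 1 para obtener s = -432.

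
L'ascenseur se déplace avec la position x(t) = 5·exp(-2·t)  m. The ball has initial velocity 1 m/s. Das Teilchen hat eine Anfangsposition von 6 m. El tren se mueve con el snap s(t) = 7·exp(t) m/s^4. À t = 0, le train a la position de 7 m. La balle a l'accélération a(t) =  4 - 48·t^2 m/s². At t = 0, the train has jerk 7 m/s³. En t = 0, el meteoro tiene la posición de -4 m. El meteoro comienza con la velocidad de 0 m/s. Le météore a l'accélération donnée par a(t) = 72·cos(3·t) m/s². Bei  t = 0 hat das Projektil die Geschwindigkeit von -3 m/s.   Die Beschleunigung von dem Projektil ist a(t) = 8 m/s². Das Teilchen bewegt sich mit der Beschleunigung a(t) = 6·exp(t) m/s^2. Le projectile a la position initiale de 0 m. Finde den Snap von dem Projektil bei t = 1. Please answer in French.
Pour résoudre ceci, nous devons prendre 2 dérivées de notre équation de l'accélération a(t) = 8. En prenant d/dt de a(t), nous trouvons j(t) = 0. La dérivée du jerk donne le snap: s(t) = 0. En utilisant s(t) = 0 et en substituant t = 1, nous trouvons s = 0.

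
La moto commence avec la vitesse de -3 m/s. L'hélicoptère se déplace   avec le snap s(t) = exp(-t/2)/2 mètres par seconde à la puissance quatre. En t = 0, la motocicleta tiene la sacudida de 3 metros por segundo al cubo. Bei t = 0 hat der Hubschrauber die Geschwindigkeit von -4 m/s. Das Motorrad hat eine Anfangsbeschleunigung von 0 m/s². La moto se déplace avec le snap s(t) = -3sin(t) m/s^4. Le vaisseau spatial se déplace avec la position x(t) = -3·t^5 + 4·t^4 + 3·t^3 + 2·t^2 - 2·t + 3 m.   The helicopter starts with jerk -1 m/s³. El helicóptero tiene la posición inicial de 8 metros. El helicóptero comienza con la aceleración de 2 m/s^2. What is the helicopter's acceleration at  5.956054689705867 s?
We need to integrate our snap equation s(t) = exp(-t/2)/2 2 times. Taking ∫s(t)dt and applying j(0) = -1, we find j(t) = -exp(-t/2). The antiderivative of jerk, with a(0) = 2, gives acceleration: a(t) = 2·exp(-t/2). We have acceleration a(t) = 2·exp(-t/2). Substituting t = 5.956054689705867: a(5.956054689705867) = 0.101786259003769.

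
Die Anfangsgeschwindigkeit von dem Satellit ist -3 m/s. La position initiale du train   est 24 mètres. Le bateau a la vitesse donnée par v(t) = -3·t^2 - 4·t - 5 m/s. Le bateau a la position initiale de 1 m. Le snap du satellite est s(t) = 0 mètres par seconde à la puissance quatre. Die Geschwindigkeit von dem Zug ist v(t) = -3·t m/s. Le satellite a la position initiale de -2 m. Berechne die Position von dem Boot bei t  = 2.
Ausgehend von der Geschwindigkeit v(t) = -3·t^2 - 4·t - 5, nehmen wir 1 Stammfunktion. Mit ∫v(t)dt und Anwendung von x(0) = 1, finden wir x(t) = -t^3 - 2·t^2 - 5·t + 1. Aus der Gleichung für die Position x(t) = -t^3 - 2·t^2 - 5·t + 1, setzen wir t = 2 ein und erhalten x = -25.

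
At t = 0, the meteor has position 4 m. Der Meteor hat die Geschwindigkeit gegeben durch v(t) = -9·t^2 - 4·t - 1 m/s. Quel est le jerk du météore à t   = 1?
Nous devons dériver notre équation de la vitesse v(t) = -9·t^2 - 4·t - 1 2 fois. En prenant d/dt de v(t), nous trouvons a(t) = -18·t - 4. En dérivant l'accélération, nous obtenons le jerk: j(t) = -18. De l'équation du jerk j(t) = -18, nous substituons t = 1 pour obtenir j = -18.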